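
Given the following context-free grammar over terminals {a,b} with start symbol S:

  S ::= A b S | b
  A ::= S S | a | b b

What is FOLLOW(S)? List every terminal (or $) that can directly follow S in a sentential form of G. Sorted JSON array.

FIRST iteration:
pass 1:
  A via A→a: +{a}
  A via A→b b: +{b}
  S via S→A b S: +{a,b}
  FIRST(S)={a,b}  FIRST(A)={a,b}
pass 2: (no change)
  FIRST(S)={a,b}  FIRST(A)={a,b}

Compute FOLLOW by fixpoint:
initialize: $ ∈ FOLLOW(S)
round 1:
  A→S S: FOLLOW(S) ⊇ FIRST(S) = {a,b}; new: +{a,b}
  S→A b S: FOLLOW(A) ⊇ FIRST(b) = {b}; new: +{b}
  FOLLOW(S)={$,a,b}  FOLLOW(A)={b}
round 2: — fixpoint
  FOLLOW(S)={$,a,b}  FOLLOW(A)={b}

FOLLOW(S) = ["$", "a", "b"]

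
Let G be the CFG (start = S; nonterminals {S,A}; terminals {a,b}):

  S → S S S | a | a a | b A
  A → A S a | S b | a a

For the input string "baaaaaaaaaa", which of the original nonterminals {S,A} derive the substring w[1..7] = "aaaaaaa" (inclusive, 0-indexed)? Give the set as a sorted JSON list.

Convert to CNF:
  S -> S X3 | T0 T0 | T1 A | a
  A -> A X2 | S T1 | T0 T0
  T0 -> a
  T1 -> b
  X2 -> S T0
  X3 -> S S

CYK fill (cells [i..j] with 1 ≤ i ≤ j ≤ 7 only):
  T[1,1] 'a' = {S,T0}  orig:{S}
  T[2,2] 'a' = {S,T0}  orig:{S}
  T[3,3] 'a' = {S,T0}  orig:{S}
  T[4,4] 'a' = {S,T0}  orig:{S}
  T[5,5] 'a' = {S,T0}  orig:{S}
  T[6,6] 'a' = {S,T0}  orig:{S}
  T[7,7] 'a' = {S,T0}  orig:{S}
  T[1,2] 'aa' = {A,S,X2,X3}  orig:{A,S}
  T[2,3] 'aa' = {A,S,X2,X3}  orig:{A,S}
  T[3,4] 'aa' = {A,S,X2,X3}  orig:{A,S}
  T[4,5] 'aa' = {A,S,X2,X3}  orig:{A,S}
  T[5,6] 'aa' = {A,S,X2,X3}  orig:{A,S}
  T[6,7] 'aa' = {A,S,X2,X3}  orig:{A,S}
  T[1,3] 'aaa' = {S,X2,X3}  orig:{S}
  T[2,4] 'aaa' = {S,X2,X3}  orig:{S}
  T[3,5] 'aaa' = {S,X2,X3}  orig:{S}
  T[4,6] 'aaa' = {S,X2,X3}  orig:{S}
  T[5,7] 'aaa' = {S,X2,X3}  orig:{S}
  T[1,4] 'aaaa' = {A,S,X2,X3}  orig:{A,S}
  T[2,5] 'aaaa' = {A,S,X2,X3}  orig:{A,S}
  T[3,6] 'aaaa' = {A,S,X2,X3}  orig:{A,S}
  T[4,7] 'aaaa' = {A,S,X2,X3}  orig:{A,S}
  T[1,5] 'aaaaa' = {A,S,X2,X3}  orig:{A,S}
  T[2,6] 'aaaaa' = {A,S,X2,X3}  orig:{A,S}
  T[3,7] 'aaaaa' = {A,S,X2,X3}  orig:{A,S}
  T[1,6] 'aaaaaa' = {A,S,X2,X3}  orig:{A,S}
  T[2,7] 'aaaaaa' = {A,S,X2,X3}  orig:{A,S}
  T[1,7] 'aaaaaaa' = {A,S,X2,X3}  orig:{A,S}

Original NTs in T[1,7] deriving "aaaaaaa": ["A", "S"]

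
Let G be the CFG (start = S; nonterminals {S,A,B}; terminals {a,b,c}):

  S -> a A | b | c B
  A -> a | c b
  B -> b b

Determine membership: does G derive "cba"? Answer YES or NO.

CNF form of G:
  S -> T0 B | T2 A | b
  A -> T0 T1 | a
  B -> T1 T1
  T0 -> c
  T1 -> b
  T2 -> a

CYK fill:
  [0..0]={T0}  "c"  orig:{}
  [1..1]={S,T1}  "b"  orig:{S}
  [2..2]={A,T2}  "a"  orig:{A}
  [0..1]={A}  "cb"
  [1..2]=∅  "ba"
  [0..2]=∅  "cba"

S ∉ T[0,2] ⇒ NO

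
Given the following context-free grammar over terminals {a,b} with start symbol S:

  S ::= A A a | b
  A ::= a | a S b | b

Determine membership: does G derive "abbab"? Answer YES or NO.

CNF form of G:
  S -> A X3 | b
  A -> T0 X2 | a | b
  T0 -> a
  T1 -> b
  X2 -> S T1
  X3 -> A T0

CYK fill:
  [0..0]={A,T0}  "a"  orig:{A}
  [1..1]={A,S,T1}  "b"  orig:{A,S}
  [2..2]={A,S,T1}  "b"  orig:{A,S}
  [3..3]={A,T0}  "a"  orig:{A}
  [4..4]={A,S,T1}  "b"  orig:{A,S}
  [0..1]=∅  "ab"
  [1..2]={X2}  "bb"  orig:{}
  [2..3]={X3}  "ba"  orig:{}
  [3..4]=∅  "ab"
  [0..2]={A}  "abb"
  [1..3]={S}  "bba"
  [2..4]=∅  "bab"
  [0..3]={X3}  "abba"  orig:{}
  [1..4]={X2}  "bbab"  orig:{}
  [0..4]={A}  "abbab"

S ∉ T[0,4] ⇒ NO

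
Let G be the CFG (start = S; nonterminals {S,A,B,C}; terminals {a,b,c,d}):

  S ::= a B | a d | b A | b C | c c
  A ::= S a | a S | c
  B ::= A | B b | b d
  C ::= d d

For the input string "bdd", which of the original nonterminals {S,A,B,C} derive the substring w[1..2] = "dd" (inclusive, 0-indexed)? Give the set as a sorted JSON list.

Convert to CNF:
  S -> T0 B | T0 T2 | T1 A | T1 C | T3 T3
  A -> S T0 | T0 S | c
  B -> B T1 | S T0 | T0 S | T1 T2 | c
  C -> T2 T2
  T0 -> a
  T1 -> b
  T2 -> d
  T3 -> c

CYK fill — only the sub-triangle for w[1..2]:
  T[1,1] 'd' = {T2}  orig:{}
  T[2,2] 'd' = {T2}  orig:{}
  T[1,2] 'dd' = {C}

Original NTs in T[1,2] deriving "dd": ["C"]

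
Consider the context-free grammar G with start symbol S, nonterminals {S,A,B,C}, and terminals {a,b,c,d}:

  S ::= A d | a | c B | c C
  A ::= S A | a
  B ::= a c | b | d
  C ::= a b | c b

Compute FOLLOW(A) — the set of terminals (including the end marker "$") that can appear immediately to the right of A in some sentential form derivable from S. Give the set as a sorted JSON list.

Compute FIRST by fixpoint:
[1]
  A via A→a: +{a}
  B via B→a c: +{a}
  B via B→b: +{b}
  B via B→d: +{d}
  C via C→a b: +{a}
  C via C→c b: +{c}
  S via S→A d: +{a}
  S via S→c B: +{c}
  FIRST(S)={a,c}  FIRST(A)={a}  FIRST(B)={a,b,d}  FIRST(C)={a,c}
[2]
  A via A→S A: +{c}
  FIRST(S)={a,c}  FIRST(A)={a,c}  FIRST(B)={a,b,d}  FIRST(C)={a,c}
[3] done
  FIRST(S)={a,c}  FIRST(A)={a,c}  FIRST(B)={a,b,d}  FIRST(C)={a,c}

FOLLOW sets:
FOLLOW(S) := {$}
iter 1:
  A→S A: FOLLOW(S) ⊇ FIRST(A) = {a,c}; new: +{a,c}
  S→A d: FOLLOW(A) ⊇ FIRST(d) = {d}; new: +{d}
  S→c B: FOLLOW(B) ⊇ FOLLOW(S) ⊇ {$,a,c}; new: +{$,a,c}
  S→c C: FOLLOW(C) ⊇ FOLLOW(S) ⊇ {$,a,c}; new: +{$,a,c}
  S: {$,a,c}  A: {d}  B: {$,a,c}  C: {$,a,c}
iter 2: (stable)
  S: {$,a,c}  A: {d}  B: {$,a,c}  C: {$,a,c}

FOLLOW(A) = ["d"]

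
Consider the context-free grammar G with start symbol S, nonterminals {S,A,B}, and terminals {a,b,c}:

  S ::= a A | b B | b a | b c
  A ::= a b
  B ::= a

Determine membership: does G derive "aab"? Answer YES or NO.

CNF form of G:
  S -> T0 A | T1 B | T1 T0 | T1 T2
  A -> T0 T1
  B -> a
  T0 -> a
  T1 -> b
  T2 -> c

CYK fill:
  cell(0,0) a: {B,T0}  orig:{B}
  cell(1,1) a: {B,T0}  orig:{B}
  cell(2,2) b: {T1}  orig:{}
  cell(0,1) aa: ∅
  cell(1,2) ab: {A}
  cell(0,2) aab: {S}

S ∈ T[0,2] ⇒ YES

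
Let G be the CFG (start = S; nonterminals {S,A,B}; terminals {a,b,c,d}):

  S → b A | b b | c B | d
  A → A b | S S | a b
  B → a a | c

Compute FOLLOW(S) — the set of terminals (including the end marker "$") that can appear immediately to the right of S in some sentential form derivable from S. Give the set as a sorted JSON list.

Compute FIRST by fixpoint:
iter 1:
  A via A→a b: +{a}
  B via B→a a: +{a}
  B via B→c: +{c}
  S via S→b A: +{b}
  S via S→c B: +{c}
  S via S→d: +{d}
  FIRST(S)={b,c,d}  FIRST(A)={a}  FIRST(B)={a,c}
iter 2:
  A via A→S S: +{b,c,d}
  FIRST(S)={b,c,d}  FIRST(A)={a,b,c,d}  FIRST(B)={a,c}
iter 3: — fixpoint
  FIRST(S)={b,c,d}  FIRST(A)={a,b,c,d}  FIRST(B)={a,c}

Compute FOLLOW by fixpoint:
initialize: $ ∈ FOLLOW(S)
round 1:
  A→A b: FOLLOW(A) ⊇ FIRST(b) = {b}; new: +{b}
  A→S S: FOLLOW(S) ⊇ FIRST(S) = {b,c,d}; new: +{b,c,d}
  S→b A: FOLLOW(A) ⊇ FOLLOW(S) ⊇ {$,b,c,d}; new: +{$,c,d}
  S→c B: FOLLOW(B) ⊇ FOLLOW(S) ⊇ {$,b,c,d}; new: +{$,b,c,d}
  FOLLOW(S)={$,b,c,d}  FOLLOW(A)={$,b,c,d}  FOLLOW(B)={$,b,c,d}
round 2: (stable)
  FOLLOW(S)={$,b,c,d}  FOLLOW(A)={$,b,c,d}  FOLLOW(B)={$,b,c,d}

FOLLOW(S) = ["$", "b", "c", "d"]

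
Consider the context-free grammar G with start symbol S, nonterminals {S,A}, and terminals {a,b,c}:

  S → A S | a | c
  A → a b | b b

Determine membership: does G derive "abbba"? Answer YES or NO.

CNF form of G:
  S -> A S | a | c
  A -> T0 T1 | T1 T1
  T0 -> a
  T1 -> b

CYK table (by increasing span):
  cell(0,0) a: {S,T0}  orig:{S}
  cell(1,1) b: {T1}  orig:{}
  cell(2,2) b: {T1}  orig:{}
  cell(3,3) b: {T1}  orig:{}
  cell(4,4) a: {S,T0}  orig:{S}
  cell(0,1) ab: {A}
  cell(1,2) bb: {A}
  cell(2,3) bb: {A}
  cell(3,4) ba: ∅
  cell(0,2) abb: ∅
  cell(1,3) bbb: ∅
  cell(2,4) bba: {S}
  cell(0,3) abbb: ∅
  cell(1,4) bbba: ∅
  cell(0,4) abbba: {S}

S ∈ T[0,4] ⇒ YES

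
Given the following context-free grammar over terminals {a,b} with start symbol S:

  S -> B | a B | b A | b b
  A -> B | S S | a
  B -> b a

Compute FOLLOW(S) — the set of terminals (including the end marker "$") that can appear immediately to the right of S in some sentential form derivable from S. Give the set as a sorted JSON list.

Compute FIRST by fixpoint:
iter 1:
  A via A→a: +{a}
  B via B→b a: +{b}
  S via S→B: +{b}
  S via S→a B: +{a}
  S: {a,b}  A: {a}  B: {b}
iter 2:
  A via A→B: +{b}
  S: {a,b}  A: {a,b}  B: {b}
iter 3: done
  S: {a,b}  A: {a,b}  B: {b}

Compute FOLLOW by fixpoint:
FOLLOW(S) := {$}
[1]
  A→S S: FOLLOW(S) ⊇ FIRST(S) = {a,b}; new: +{a,b}
  S→B: FOLLOW(B) ⊇ FOLLOW(S) ⊇ {$,a,b}; new: +{$,a,b}
  S→b A: FOLLOW(A) ⊇ FOLLOW(S) ⊇ {$,a,b}; new: +{$,a,b}
  FOLLOW[S]={$,a,b}  FOLLOW[A]={$,a,b}  FOLLOW[B]={$,a,b}
[2] done
  FOLLOW[S]={$,a,b}  FOLLOW[A]={$,a,b}  FOLLOW[B]={$,a,b}

FOLLOW(S) = ["$", "a", "b"]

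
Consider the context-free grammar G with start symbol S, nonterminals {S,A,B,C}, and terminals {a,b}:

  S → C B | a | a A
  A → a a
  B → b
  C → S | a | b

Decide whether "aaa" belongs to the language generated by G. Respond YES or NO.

CNF form of G:
  S -> C B | T0 A | a
  A -> T0 T0
  B -> b
  C -> C B | T0 A | a | b
  T0 -> a

CYK fill:
  T[0,0] 'a' = {C,S,T0}  orig:{C,S}
  T[1,1] 'a' = {C,S,T0}  orig:{C,S}
  T[2,2] 'a' = {C,S,T0}  orig:{C,S}
  T[0,1] 'aa' = {A}
  T[1,2] 'aa' = {A}
  T[0,2] 'aaa' = {C,S}

S ∈ T[0,2] ⇒ YES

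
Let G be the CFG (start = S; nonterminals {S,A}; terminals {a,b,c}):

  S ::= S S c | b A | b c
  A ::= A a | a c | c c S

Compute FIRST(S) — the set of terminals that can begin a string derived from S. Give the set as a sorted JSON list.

FIRST iteration:
iter 1:
  A via A→a c: +{a}
  A via A→c c S: +{c}
  S via S→b A: +{b}
  S: {b}  A: {a,c}
iter 2: done
  S: {b}  A: {a,c}

FIRST(S) = ["b"]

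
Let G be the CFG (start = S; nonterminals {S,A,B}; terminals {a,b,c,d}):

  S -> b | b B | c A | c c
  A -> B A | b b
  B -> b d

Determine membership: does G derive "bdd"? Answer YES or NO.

Convert to CNF:
  S -> T0 B | T2 A | T2 T2 | b
  A -> B A | T0 T0
  B -> T0 T1
  T0 -> b
  T1 -> d
  T2 -> c

CYK fill:
  T[0,0] 'b' = {S,T0}  orig:{S}
  T[1,1] 'd' = {T1}  orig:{}
  T[2,2] 'd' = {T1}  orig:{}
  T[0,1] 'bd' = {B}
  T[1,2] 'dd' = ∅
  T[0,2] 'bdd' = ∅

S ∉ T[0,2] ⇒ NO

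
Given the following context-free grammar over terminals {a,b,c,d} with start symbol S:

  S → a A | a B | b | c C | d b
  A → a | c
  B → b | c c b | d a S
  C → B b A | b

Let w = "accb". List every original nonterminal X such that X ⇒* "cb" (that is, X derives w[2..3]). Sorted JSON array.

CNF form of G:
  S -> T0 C | T2 T1 | T3 A | T3 B | b
  A -> a | c
  B -> T0 X4 | T2 X5 | b
  C -> B X6 | b
  T0 -> c
  T1 -> b
  T2 -> d
  T3 -> a
  X4 -> T0 T1
  X5 -> T3 S
  X6 -> T1 A

CYK fill — only the sub-triangle for w[2..3]:
  cell(2,2) c: {A,T0}  orig:{A}
  cell(3,3) b: {B,C,S,T1}  orig:{B,C,S}
  cell(2,3) cb: {S,X4}  orig:{S}

Original NTs in T[2,3] deriving "cb": ["S"]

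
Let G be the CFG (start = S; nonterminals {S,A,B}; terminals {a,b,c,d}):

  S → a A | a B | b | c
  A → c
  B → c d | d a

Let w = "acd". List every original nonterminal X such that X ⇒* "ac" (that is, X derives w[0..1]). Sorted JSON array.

Convert to CNF:
  S -> T2 A | T2 B | b | c
  A -> c
  B -> T0 T1 | T1 T2
  T0 -> c
  T1 -> d
  T2 -> a

CYK fill (cells [i..j] with 0 ≤ i ≤ j ≤ 1 only):
  T[0,0] 'a' = {T2}  orig:{}
  T[1,1] 'c' = {A,S,T0}  orig:{A,S}
  T[0,1] 'ac' = {S}

Original NTs in T[0,1] deriving "ac": ["S"]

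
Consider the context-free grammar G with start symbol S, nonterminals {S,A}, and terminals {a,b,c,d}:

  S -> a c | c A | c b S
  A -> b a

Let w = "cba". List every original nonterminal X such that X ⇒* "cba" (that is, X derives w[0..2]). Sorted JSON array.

Convert to CNF:
  S -> T1 T2 | T2 A | T2 X3
  A -> T0 T1
  T0 -> b
  T1 -> a
  T2 -> c
  X3 -> T0 S

Fill CYK table bottom-up, restricted to cells inside w[0..2]:
  [0..0]={T2}  "c"  orig:{}
  [1..1]={T0}  "b"  orig:{}
  [2..2]={T1}  "a"  orig:{}
  [0..1]=∅  "cb"
  [1..2]={A}  "ba"
  [0..2]={S}  "cba"

Original NTs in T[0,2] deriving "cba": ["S"]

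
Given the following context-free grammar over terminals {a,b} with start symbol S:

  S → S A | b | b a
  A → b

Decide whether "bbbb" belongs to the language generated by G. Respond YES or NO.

CNF form of G:
  S -> S A | T0 T1 | b
  A -> b
  T0 -> b
  T1 -> a

CYK table (by increasing span):
  T[0,0] 'b' = {A,S,T0}  orig:{A,S}
  T[1,1] 'b' = {A,S,T0}  orig:{A,S}
  T[2,2] 'b' = {A,S,T0}  orig:{A,S}
  T[3,3] 'b' = {A,S,T0}  orig:{A,S}
  T[0,1] 'bb' = {S}
  T[1,2] 'bb' = {S}
  T[2,3] 'bb' = {S}
  T[0,2] 'bbb' = {S}
  T[1,3] 'bbb' = {S}
  T[0,3] 'bbbb' = {S}

S ∈ T[0,3] ⇒ YES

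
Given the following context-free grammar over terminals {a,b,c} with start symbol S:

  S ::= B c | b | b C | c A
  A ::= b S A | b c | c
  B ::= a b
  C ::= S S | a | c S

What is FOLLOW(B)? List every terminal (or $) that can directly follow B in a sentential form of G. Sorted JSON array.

FIRST sets, iterate to fixpoint:
pass 1:
  A via A→b S A: +{b}
  A via A→c: +{c}
  B via B→a b: +{a}
  C via C→a: +{a}
  C via C→c S: +{c}
  S via S→B c: +{a}
  S via S→b: +{b}
  S via S→c A: +{c}
  FIRST(S)={a,b,c}  FIRST(A)={b,c}  FIRST(B)={a}  FIRST(C)={a,c}
pass 2:
  C via C→S S: +{b}
  FIRST(S)={a,b,c}  FIRST(A)={b,c}  FIRST(B)={a}  FIRST(C)={a,b,c}
pass 3: (no change)
  FIRST(S)={a,b,c}  FIRST(A)={b,c}  FIRST(B)={a}  FIRST(C)={a,b,c}

FOLLOW sets:
initialize: $ ∈ FOLLOW(S)
iter 1:
  A→b S A: FOLLOW(S) ⊇ FIRST(A) = {b,c}; new: +{b,c}
  C→S S: FOLLOW(S) ⊇ FIRST(S) = {a,b,c}; new: +{a}
  S→B c: FOLLOW(B) ⊇ FIRST(c) = {c}; new: +{c}
  S→b C: FOLLOW(C) ⊇ FOLLOW(S) ⊇ {$,a,b,c}; new: +{$,a,b,c}
  S→c A: FOLLOW(A) ⊇ FOLLOW(S) ⊇ {$,a,b,c}; new: +{$,a,b,c}
  FOLLOW[S]={$,a,b,c}  FOLLOW[A]={$,a,b,c}  FOLLOW[B]={c}  FOLLOW[C]={$,a,b,c}
iter 2: (no change)
  FOLLOW[S]={$,a,b,c}  FOLLOW[A]={$,a,b,c}  FOLLOW[B]={c}  FOLLOW[C]={$,a,b,c}

FOLLOW(B) = ["c"]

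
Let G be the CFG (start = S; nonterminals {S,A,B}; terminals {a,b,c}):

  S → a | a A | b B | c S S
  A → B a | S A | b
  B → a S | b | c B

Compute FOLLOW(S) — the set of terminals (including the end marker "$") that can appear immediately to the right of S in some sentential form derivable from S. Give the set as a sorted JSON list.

FIRST sets, iterate to fixpoint:
round 1:
  A via A→b: +{b}
  B via B→a S: +{a}
  B via B→b: +{b}
  B via B→c B: +{c}
  S via S→a: +{a}
  S via S→b B: +{b}
  S via S→c S S: +{c}
  S: {a,b,c}  A: {b}  B: {a,b,c}
round 2:
  A via A→B a: +{a,c}
  S: {a,b,c}  A: {a,b,c}  B: {a,b,c}
round 3: (no change)
  S: {a,b,c}  A: {a,b,c}  B: {a,b,c}

Compute FOLLOW by fixpoint:
initialize: $ ∈ FOLLOW(S)
iter 1:
  A→B a: FOLLOW(B) ⊇ FIRST(a) = {a}; new: +{a}
  A→S A: FOLLOW(S) ⊇ FIRST(A) = {a,b,c}; new: +{a,b,c}
  S→a A: FOLLOW(A) ⊇ FOLLOW(S) ⊇ {$,a,b,c}; new: +{$,a,b,c}
  S→b B: FOLLOW(B) ⊇ FOLLOW(S) ⊇ {$,a,b,c}; new: +{$,b,c}
  FOLLOW(S)={$,a,b,c}  FOLLOW(A)={$,a,b,c}  FOLLOW(B)={$,a,b,c}
iter 2: done
  FOLLOW(S)={$,a,b,c}  FOLLOW(A)={$,a,b,c}  FOLLOW(B)={$,a,b,c}

FOLLOW(S) = ["$", "a", "b", "c"]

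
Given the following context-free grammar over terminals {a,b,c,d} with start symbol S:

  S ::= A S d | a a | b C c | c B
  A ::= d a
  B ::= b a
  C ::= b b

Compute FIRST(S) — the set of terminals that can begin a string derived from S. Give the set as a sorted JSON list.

FIRST sets, iterate to fixpoint:
[1]
  A via A→d a: +{d}
  B via B→b a: +{b}
  C via C→b b: +{b}
  S via S→A S d: +{d}
  S via S→a a: +{a}
  S via S→b C c: +{b}
  S via S→c B: +{c}
  FIRST[S]={a,b,c,d}  FIRST[A]={d}  FIRST[B]={b}  FIRST[C]={b}
[2] done
  FIRST[S]={a,b,c,d}  FIRST[A]={d}  FIRST[B]={b}  FIRST[C]={b}

FIRST(S) = ["a", "b", "c", "d"]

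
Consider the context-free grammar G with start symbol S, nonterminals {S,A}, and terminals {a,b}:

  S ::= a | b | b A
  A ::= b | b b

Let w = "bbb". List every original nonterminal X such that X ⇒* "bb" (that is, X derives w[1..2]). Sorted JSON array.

CNF form of G:
  S -> T0 A | a | b
  A -> T0 T0 | b
  T0 -> b

CYK fill — only the sub-triangle for w[1..2]:
  T[1,1] 'b' = {A,S,T0}  orig:{A,S}
  T[2,2] 'b' = {A,S,T0}  orig:{A,S}
  T[1,2] 'bb' = {A,S}

Original NTs in T[1,2] deriving "bb": ["A", "S"]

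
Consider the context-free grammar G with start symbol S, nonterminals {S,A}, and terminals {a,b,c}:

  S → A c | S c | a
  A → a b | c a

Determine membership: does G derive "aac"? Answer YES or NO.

CNF form of G:
  S -> A T2 | S T2 | a
  A -> T0 T1 | T2 T0
  T0 -> a
  T1 -> b
  T2 -> c

Fill CYK table bottom-up:
  [0..0]={S,T0}  "a"  orig:{S}
  [1..1]={S,T0}  "a"  orig:{S}
  [2..2]={T2}  "c"  orig:{}
  [0..1]=∅  "aa"
  [1..2]={S}  "ac"
  [0..2]=∅  "aac"

S ∉ T[0,2] ⇒ NO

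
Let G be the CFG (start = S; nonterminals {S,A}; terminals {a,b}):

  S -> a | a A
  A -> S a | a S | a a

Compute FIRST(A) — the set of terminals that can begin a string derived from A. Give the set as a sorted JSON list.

FIRST iteration:
[1]
  A via A→a S: +{a}
  S via S→a: +{a}
  S: {a}  A: {a}
[2] (no change)
  S: {a}  A: {a}

FIRST(A) = ["a"]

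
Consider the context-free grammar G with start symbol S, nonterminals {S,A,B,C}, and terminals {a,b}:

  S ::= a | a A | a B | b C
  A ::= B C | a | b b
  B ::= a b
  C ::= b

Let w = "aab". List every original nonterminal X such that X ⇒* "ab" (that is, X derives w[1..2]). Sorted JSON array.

Convert to CNF:
  S -> T0 C | T1 A | T1 B | a
  A -> B C | T0 T0 | a
  B -> T1 T0
  C -> b
  T0 -> b
  T1 -> a

Fill CYK table bottom-up (cells [i..j] with 1 ≤ i ≤ j ≤ 2 only):
  [1..1]={A,S,T1}  "a"  orig:{A,S}
  [2..2]={C,T0}  "b"  orig:{C}
  [1..2]={B}  "ab"

Original NTs in T[1,2] deriving "ab": ["B"]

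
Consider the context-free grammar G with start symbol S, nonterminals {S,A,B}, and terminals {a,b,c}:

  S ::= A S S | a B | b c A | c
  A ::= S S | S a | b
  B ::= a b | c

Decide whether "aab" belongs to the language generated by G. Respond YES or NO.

CNF form of G:
  S -> A X3 | T0 B | T1 X4 | c
  A -> S S | S T0 | b
  B -> T0 T1 | c
  T0 -> a
  T1 -> b
  T2 -> c
  X3 -> S S
  X4 -> T2 A

Fill CYK table bottom-up:
  [0..0]={T0}  "a"  orig:{}
  [1..1]={T0}  "a"  orig:{}
  [2..2]={A,T1}  "b"  orig:{A}
  [0..1]=∅  "aa"
  [1..2]={B}  "ab"
  [0..2]={S}  "aab"

S ∈ T[0,2] ⇒ YES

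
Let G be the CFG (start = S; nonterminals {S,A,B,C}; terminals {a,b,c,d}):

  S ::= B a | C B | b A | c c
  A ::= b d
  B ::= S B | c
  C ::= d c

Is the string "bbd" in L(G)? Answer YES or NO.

CNF form of G:
  S -> B T3 | C B | T0 A | T2 T2
  A -> T0 T1
  B -> S B | c
  C -> T1 T2
  T0 -> b
  T1 -> d
  T2 -> c
  T3 -> a

CYK table (by increasing span):
  [0..0]={T0}  "b"  orig:{}
  [1..1]={T0}  "b"  orig:{}
  [2..2]={T1}  "d"  orig:{}
  [0..1]=∅  "bb"
  [1..2]={A}  "bd"
  [0..2]={S}  "bbd"

S ∈ T[0,2] ⇒ YES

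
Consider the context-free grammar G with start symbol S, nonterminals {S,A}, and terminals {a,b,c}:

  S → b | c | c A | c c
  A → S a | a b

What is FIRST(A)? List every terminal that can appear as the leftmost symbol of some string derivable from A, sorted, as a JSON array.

Compute FIRST by fixpoint:
round 1:
  A via A→a b: +{a}
  S via S→b: +{b}
  S via S→c: +{c}
  FIRST[S]={b,c}  FIRST[A]={a}
round 2:
  A via A→S a: +{b,c}
  FIRST[S]={b,c}  FIRST[A]={a,b,c}
round 3: (no change)
  FIRST[S]={b,c}  FIRST[A]={a,b,c}

FIRST(A) = ["a", "b", "c"]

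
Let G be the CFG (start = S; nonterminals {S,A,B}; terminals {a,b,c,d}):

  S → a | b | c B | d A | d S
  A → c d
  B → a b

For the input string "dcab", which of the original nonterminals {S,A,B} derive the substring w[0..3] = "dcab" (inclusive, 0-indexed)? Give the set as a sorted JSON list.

CNF form of G:
  S -> T0 B | T1 A | T1 S | a | b
  A -> T0 T1
  B -> T2 T3
  T0 -> c
  T1 -> d
  T2 -> a
  T3 -> b

CYK fill (cells [i..j] with 0 ≤ i ≤ j ≤ 3 only):
  cell(0,0) d: {T1}  orig:{}
  cell(1,1) c: {T0}  orig:{}
  cell(2,2) a: {S,T2}  orig:{S}
  cell(3,3) b: {S,T3}  orig:{S}
  cell(0,1) dc: ∅
  cell(1,2) ca: ∅
  cell(2,3) ab: {B}
  cell(0,2) dca: ∅
  cell(1,3) cab: {S}
  cell(0,3) dcab: {S}

Original NTs in T[0,3] deriving "dcab": ["S"]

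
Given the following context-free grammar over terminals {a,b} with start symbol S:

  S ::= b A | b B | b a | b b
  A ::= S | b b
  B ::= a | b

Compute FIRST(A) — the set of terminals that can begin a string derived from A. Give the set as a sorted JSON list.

FIRST sets, iterate to fixpoint:
pass 1:
  A via A→b b: +{b}
  B via B→a: +{a}
  B via B→b: +{b}
  S via S→b A: +{b}
  FIRST(S)={b}  FIRST(A)={b}  FIRST(B)={a,b}
pass 2: done
  FIRST(S)={b}  FIRST(A)={b}  FIRST(B)={a,b}

FIRST(A) = ["b"]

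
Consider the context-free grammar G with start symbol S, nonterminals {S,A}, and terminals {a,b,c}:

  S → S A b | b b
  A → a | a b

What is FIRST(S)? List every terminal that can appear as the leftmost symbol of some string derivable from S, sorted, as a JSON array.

Compute FIRST by fixpoint:
[1]
  A via A→a: +{a}
  S via S→b b: +{b}
  FIRST(S)={b}  FIRST(A)={a}
[2] (no change)
  FIRST(S)={b}  FIRST(A)={a}

FIRST(S) = ["b"]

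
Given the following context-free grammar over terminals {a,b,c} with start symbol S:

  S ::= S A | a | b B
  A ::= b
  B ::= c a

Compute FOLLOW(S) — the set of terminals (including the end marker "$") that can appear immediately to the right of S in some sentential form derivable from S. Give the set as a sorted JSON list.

FIRST iteration:
pass 1:
  A via A→b: +{b}
  B via B→c a: +{c}
  S via S→a: +{a}
  S via S→b B: +{b}
  FIRST(S)={a,b}  FIRST(A)={b}  FIRST(B)={c}
pass 2: — fixpoint
  FIRST(S)={a,b}  FIRST(A)={b}  FIRST(B)={c}

FOLLOW sets:
initialize: $ ∈ FOLLOW(S)
pass 1:
  S→S A: FOLLOW(S) ⊇ FIRST(A) = {b}; new: +{b}
  S→S A: FOLLOW(A) ⊇ FOLLOW(S) ⊇ {$,b}; new: +{$,b}
  S→b B: FOLLOW(B) ⊇ FOLLOW(S) ⊇ {$,b}; new: +{$,b}
  S: {$,b}  A: {$,b}  B: {$,b}
pass 2: done
  S: {$,b}  A: {$,b}  B: {$,b}

FOLLOW(S) = ["$", "b"]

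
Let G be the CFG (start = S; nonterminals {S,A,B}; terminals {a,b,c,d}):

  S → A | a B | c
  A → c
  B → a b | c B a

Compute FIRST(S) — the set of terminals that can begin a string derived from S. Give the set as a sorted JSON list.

FIRST iteration:
[1]
  A via A→c: +{c}
  B via B→a b: +{a}
  B via B→c B a: +{c}
  S via S→A: +{c}
  S via S→a B: +{a}
  S: {a,c}  A: {c}  B: {a,c}
[2] done
  S: {a,c}  A: {c}  B: {a,c}

FIRST(S) = ["a", "c"]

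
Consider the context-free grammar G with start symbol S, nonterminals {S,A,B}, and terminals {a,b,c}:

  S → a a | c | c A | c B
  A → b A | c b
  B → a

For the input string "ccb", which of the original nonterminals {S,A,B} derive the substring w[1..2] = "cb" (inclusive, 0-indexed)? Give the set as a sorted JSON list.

Convert to CNF:
  S -> T1 A | T1 B | T2 T2 | c
  A -> T0 A | T1 T0
  B -> a
  T0 -> b
  T1 -> c
  T2 -> a

Fill CYK table bottom-up — only the sub-triangle for w[1..2]:
  cell(1,1) c: {S,T1}  orig:{S}
  cell(2,2) b: {T0}  orig:{}
  cell(1,2) cb: {A}

Original NTs in T[1,2] deriving "cb": ["A"]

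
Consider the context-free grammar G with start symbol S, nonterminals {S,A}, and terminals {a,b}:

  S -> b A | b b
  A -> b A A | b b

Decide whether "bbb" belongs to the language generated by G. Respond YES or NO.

CNF form of G:
  S -> T0 A | T0 T0
  A -> T0 T0 | T0 X1
  T0 -> b
  X1 -> A A

Fill CYK table bottom-up:
  cell(0,0) b: {T0}  orig:{}
  cell(1,1) b: {T0}  orig:{}
  cell(2,2) b: {T0}  orig:{}
  cell(0,1) bb: {A,S}
  cell(1,2) bb: {A,S}
  cell(0,2) bbb: {S}

S ∈ T[0,2] ⇒ YES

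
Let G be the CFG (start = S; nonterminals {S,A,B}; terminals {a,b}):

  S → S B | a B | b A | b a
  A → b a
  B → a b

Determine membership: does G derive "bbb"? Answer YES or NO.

CNF form of G:
  S -> S B | T0 A | T0 T1 | T1 B
  A -> T0 T1
  B -> T1 T0
  T0 -> b
  T1 -> a

CYK fill:
  cell(0,0) b: {T0}  orig:{}
  cell(1,1) b: {T0}  orig:{}
  cell(2,2) b: {T0}  orig:{}
  cell(0,1) bb: ∅
  cell(1,2) bb: ∅
  cell(0,2) bbb: ∅

S ∉ T[0,2] ⇒ NO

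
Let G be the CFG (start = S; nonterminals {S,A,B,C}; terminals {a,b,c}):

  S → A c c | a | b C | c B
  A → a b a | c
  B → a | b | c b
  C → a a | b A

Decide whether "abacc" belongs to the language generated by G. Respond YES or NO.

CNF form of G:
  S -> A X4 | T1 C | T2 B | a
  A -> T0 X3 | c
  B -> T2 T1 | a | b
  C -> T0 T0 | T1 A
  T0 -> a
  T1 -> b
  T2 -> c
  X3 -> T1 T0
  X4 -> T2 T2

CYK fill:
  [0..0]={B,S,T0}  "a"  orig:{B,S}
  [1..1]={B,T1}  "b"  orig:{B}
  [2..2]={B,S,T0}  "a"  orig:{B,S}
  [3..3]={A,T2}  "c"  orig:{A}
  [4..4]={A,T2}  "c"  orig:{A}
  [0..1]=∅  "ab"
  [1..2]={X3}  "ba"  orig:{}
  [2..3]=∅  "ac"
  [3..4]={X4}  "cc"  orig:{}
  [0..2]={A}  "aba"
  [1..3]=∅  "bac"
  [2..4]=∅  "acc"
  [0..3]=∅  "abac"
  [1..4]=∅  "bacc"
  [0..4]={S}  "abacc"

S ∈ T[0,4] ⇒ YES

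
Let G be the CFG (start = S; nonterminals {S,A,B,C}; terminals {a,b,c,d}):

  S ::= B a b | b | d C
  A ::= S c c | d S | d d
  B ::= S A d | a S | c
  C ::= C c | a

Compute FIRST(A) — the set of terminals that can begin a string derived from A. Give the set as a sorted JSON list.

FIRST sets, iterate to fixpoint:
[1]
  A via A→d S: +{d}
  B via B→a S: +{a}
  B via B→c: +{c}
  C via C→a: +{a}
  S via S→B a b: +{a,c}
  S via S→b: +{b}
  S via S→d C: +{d}
  S: {a,b,c,d}  A: {d}  B: {a,c}  C: {a}
[2]
  A via A→S c c: +{a,b,c}
  B via B→S A d: +{b,d}
  S: {a,b,c,d}  A: {a,b,c,d}  B: {a,b,c,d}  C: {a}
[3] (no change)
  S: {a,b,c,d}  A: {a,b,c,d}  B: {a,b,c,d}  C: {a}

FIRST(A) = ["a", "b", "c", "d"]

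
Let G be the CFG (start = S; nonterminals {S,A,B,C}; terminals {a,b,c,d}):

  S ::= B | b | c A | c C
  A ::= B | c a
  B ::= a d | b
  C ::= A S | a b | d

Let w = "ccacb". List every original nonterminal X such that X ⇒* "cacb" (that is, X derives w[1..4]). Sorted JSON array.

Convert to CNF:
  S -> T0 T1 | T2 A | T2 C | b
  A -> T0 T1 | T2 T0 | b
  B -> T0 T1 | b
  C -> A S | T0 T3 | d
  T0 -> a
  T1 -> d
  T2 -> c
  T3 -> b

CYK table (by increasing span) (cells [i..j] with 1 ≤ i ≤ j ≤ 4 only):
  [1..1]={T2}  "c"  orig:{}
  [2..2]={T0}  "a"  orig:{}
  [3..3]={T2}  "c"  orig:{}
  [4..4]={A,B,S,T3}  "b"  orig:{A,B,S}
  [1..2]={A}  "ca"
  [2..3]=∅  "ac"
  [3..4]={S}  "cb"
  [1..3]=∅  "cac"
  [2..4]=∅  "acb"
  [1..4]={C}  "cacb"

Original NTs in T[1,4] deriving "cacb": ["C"]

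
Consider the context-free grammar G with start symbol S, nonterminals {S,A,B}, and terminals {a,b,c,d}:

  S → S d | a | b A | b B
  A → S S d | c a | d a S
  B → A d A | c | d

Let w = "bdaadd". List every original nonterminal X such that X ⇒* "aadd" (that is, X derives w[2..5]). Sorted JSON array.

CNF form of G:
  S -> S T0 | T3 A | T3 B | a
  A -> S X4 | T0 X5 | T1 T2
  B -> A X6 | c | d
  T0 -> d
  T1 -> c
  T2 -> a
  T3 -> b
  X4 -> S T0
  X5 -> T2 S
  X6 -> T0 A

CYK fill — only the sub-triangle for w[2..5]:
  [2..2]={S,T2}  "a"  orig:{S}
  [3..3]={S,T2}  "a"  orig:{S}
  [4..4]={B,T0}  "d"  orig:{B}
  [5..5]={B,T0}  "d"  orig:{B}
  [2..3]={X5}  "aa"  orig:{}
  [3..4]={S,X4}  "ad"  orig:{S}
  [4..5]=∅  "dd"
  [2..4]={A,X5}  "aad"  orig:{A}
  [3..5]={S,X4}  "add"  orig:{S}
  [2..5]={A,X5}  "aadd"  orig:{A}

Original NTs in T[2,5] deriving "aadd": ["A"]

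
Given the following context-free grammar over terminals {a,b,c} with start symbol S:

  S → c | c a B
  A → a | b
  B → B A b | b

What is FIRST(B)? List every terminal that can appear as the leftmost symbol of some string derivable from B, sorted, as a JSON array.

FIRST sets, iterate to fixpoint:
[1]
  A via A→a: +{a}
  A via A→b: +{b}
  B via B→b: +{b}
  S via S→c: +{c}
  S: {c}  A: {a,b}  B: {b}
[2] — fixpoint
  S: {c}  A: {a,b}  B: {b}

FIRST(B) = ["b"]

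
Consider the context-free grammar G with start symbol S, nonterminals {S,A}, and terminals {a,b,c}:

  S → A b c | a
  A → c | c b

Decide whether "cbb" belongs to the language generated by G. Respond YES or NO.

CNF form of G:
  S -> A X2 | a
  A -> T0 T1 | c
  T0 -> c
  T1 -> b
  X2 -> T1 T0

CYK table (by increasing span):
  T[0,0] 'c' = {A,T0}  orig:{A}
  T[1,1] 'b' = {T1}  orig:{}
  T[2,2] 'b' = {T1}  orig:{}
  T[0,1] 'cb' = {A}
  T[1,2] 'bb' = ∅
  T[0,2] 'cbb' = ∅

S ∉ T[0,2] ⇒ NO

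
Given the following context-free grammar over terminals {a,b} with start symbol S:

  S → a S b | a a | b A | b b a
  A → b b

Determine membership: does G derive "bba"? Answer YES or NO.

Convert to CNF:
  S -> T0 A | T0 X3 | T1 T1 | T1 X2
  A -> T0 T0
  T0 -> b
  T1 -> a
  X2 -> S T0
  X3 -> T0 T1

Fill CYK table bottom-up:
  cell(0,0) b: {T0}  orig:{}
  cell(1,1) b: {T0}  orig:{}
  cell(2,2) a: {T1}  orig:{}
  cell(0,1) bb: {A}
  cell(1,2) ba: {X3}  orig:{}
  cell(0,2) bba: {S}

S ∈ T[0,2] ⇒ YES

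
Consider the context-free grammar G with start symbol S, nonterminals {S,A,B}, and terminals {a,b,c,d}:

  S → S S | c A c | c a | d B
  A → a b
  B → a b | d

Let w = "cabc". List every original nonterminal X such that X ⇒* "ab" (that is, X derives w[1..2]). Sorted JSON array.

Convert to CNF:
  S -> S S | T2 T0 | T2 X4 | T3 B
  A -> T0 T1
  B -> T0 T1 | d
  T0 -> a
  T1 -> b
  T2 -> c
  T3 -> d
  X4 -> A T2

Fill CYK table bottom-up, restricted to cells inside w[1..2]:
  T[1,1] 'a' = {T0}  orig:{}
  T[2,2] 'b' = {T1}  orig:{}
  T[1,2] 'ab' = {A,B}

Original NTs in T[1,2] deriving "ab": ["A", "B"]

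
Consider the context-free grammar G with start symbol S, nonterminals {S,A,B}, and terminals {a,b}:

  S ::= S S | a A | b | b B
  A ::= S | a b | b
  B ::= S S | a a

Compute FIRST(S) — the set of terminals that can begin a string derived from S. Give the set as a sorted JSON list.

Compute FIRST by fixpoint:
pass 1:
  A via A→a b: +{a}
  A via A→b: +{b}
  B via B→a a: +{a}
  S via S→a A: +{a}
  S via S→b: +{b}
  S: {a,b}  A: {a,b}  B: {a}
pass 2:
  B via B→S S: +{b}
  S: {a,b}  A: {a,b}  B: {a,b}
pass 3: (stable)
  S: {a,b}  A: {a,b}  B: {a,b}

FIRST(S) = ["a", "b"]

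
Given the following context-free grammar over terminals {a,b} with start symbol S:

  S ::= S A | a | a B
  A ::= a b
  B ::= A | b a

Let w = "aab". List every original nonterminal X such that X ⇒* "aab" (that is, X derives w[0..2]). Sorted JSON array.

Convert to CNF:
  S -> S A | T0 B | a
  A -> T0 T1
  B -> T0 T1 | T1 T0
  T0 -> a
  T1 -> b

Fill CYK table bottom-up, restricted to cells inside w[0..2]:
  cell(0,0) a: {S,T0}  orig:{S}
  cell(1,1) a: {S,T0}  orig:{S}
  cell(2,2) b: {T1}  orig:{}
  cell(0,1) aa: ∅
  cell(1,2) ab: {A,B}
  cell(0,2) aab: {S}

Original NTs in T[0,2] deriving "aab": ["S"]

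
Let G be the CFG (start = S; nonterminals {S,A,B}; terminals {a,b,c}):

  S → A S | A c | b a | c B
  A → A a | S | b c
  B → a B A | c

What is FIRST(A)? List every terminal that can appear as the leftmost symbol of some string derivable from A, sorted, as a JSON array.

FIRST iteration:
[1]
  A via A→b c: +{b}
  B via B→a B A: +{a}
  B via B→c: +{c}
  S via S→A S: +{b}
  S via S→c B: +{c}
  S: {b,c}  A: {b}  B: {a,c}
[2]
  A via A→S: +{c}
  S: {b,c}  A: {b,c}  B: {a,c}
[3] (stable)
  S: {b,c}  A: {b,c}  B: {a,c}

FIRST(A) = ["b", "c"]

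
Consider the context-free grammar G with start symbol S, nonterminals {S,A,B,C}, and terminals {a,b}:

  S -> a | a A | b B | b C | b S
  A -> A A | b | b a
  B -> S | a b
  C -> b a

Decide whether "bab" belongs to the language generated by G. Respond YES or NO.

CNF form of G:
  S -> T0 B | T0 C | T0 S | T1 A | a
  A -> A A | T0 T1 | b
  B -> T0 B | T0 C | T0 S | T1 A | T1 T0 | a
  C -> T0 T1
  T0 -> b
  T1 -> a

Fill CYK table bottom-up:
  [0..0]={A,T0}  "b"  orig:{A}
  [1..1]={B,S,T1}  "a"  orig:{B,S}
  [2..2]={A,T0}  "b"  orig:{A}
  [0..1]={A,B,C,S}  "ba"
  [1..2]={B,S}  "ab"
  [0..2]={A,B,S}  "bab"

S ∈ T[0,2] ⇒ YES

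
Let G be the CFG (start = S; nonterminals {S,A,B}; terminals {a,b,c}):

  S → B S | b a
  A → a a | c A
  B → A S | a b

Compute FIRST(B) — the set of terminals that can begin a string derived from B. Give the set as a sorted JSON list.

FIRST iteration:
round 1:
  A via A→a a: +{a}
  A via A→c A: +{c}
  B via B→A S: +{a,c}
  S via S→B S: +{a,c}
  S via S→b a: +{b}
  FIRST[S]={a,b,c}  FIRST[A]={a,c}  FIRST[B]={a,c}
round 2: (stable)
  FIRST[S]={a,b,c}  FIRST[A]={a,c}  FIRST[B]={a,c}

FIRST(B) = ["a", "c"]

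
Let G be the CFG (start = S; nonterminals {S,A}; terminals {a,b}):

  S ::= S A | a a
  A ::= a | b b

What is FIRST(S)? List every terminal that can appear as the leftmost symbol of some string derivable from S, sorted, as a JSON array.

Compute FIRST by fixpoint:
round 1:
  A via A→a: +{a}
  A via A→b b: +{b}
  S via S→a a: +{a}
  S: {a}  A: {a,b}
round 2: done
  S: {a}  A: {a,b}

FIRST(S) = ["a"]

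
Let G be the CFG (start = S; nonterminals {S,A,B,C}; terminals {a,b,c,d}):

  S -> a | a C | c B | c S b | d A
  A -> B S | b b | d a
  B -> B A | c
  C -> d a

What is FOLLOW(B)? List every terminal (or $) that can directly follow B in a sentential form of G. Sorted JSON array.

FIRST iteration:
[1]
  A via A→b b: +{b}
  A via A→d a: +{d}
  B via B→c: +{c}
  C via C→d a: +{d}
  S via S→a: +{a}
  S via S→c B: +{c}
  S via S→d A: +{d}
  FIRST[S]={a,c,d}  FIRST[A]={b,d}  FIRST[B]={c}  FIRST[C]={d}
[2]
  A via A→B S: +{c}
  FIRST[S]={a,c,d}  FIRST[A]={b,c,d}  FIRST[B]={c}  FIRST[C]={d}
[3] — fixpoint
  FIRST[S]={a,c,d}  FIRST[A]={b,c,d}  FIRST[B]={c}  FIRST[C]={d}

FOLLOW iteration:
FOLLOW(S) := {$}
[1]
  A→B S: FOLLOW(B) ⊇ FIRST(S) = {a,c,d}; new: +{a,c,d}
  B→B A: FOLLOW(B) ⊇ FIRST(A) = {b,c,d}; new: +{b}
  B→B A: FOLLOW(A) ⊇ FOLLOW(B) ⊇ {a,b,c,d}; new: +{a,b,c,d}
  S→a C: FOLLOW(C) ⊇ FOLLOW(S) ⊇ {$}; new: +{$}
  S→c B: FOLLOW(B) ⊇ FOLLOW(S) ⊇ {$}; new: +{$}
  S→c S b: FOLLOW(S) ⊇ FIRST(b) = {b}; new: +{b}
  S→d A: FOLLOW(A) ⊇ FOLLOW(S) ⊇ {$,b}; new: +{$}
  FOLLOW(S)={$,b}  FOLLOW(A)={$,a,b,c,d}  FOLLOW(B)={$,a,b,c,d}  FOLLOW(C)={$}
[2]
  A→B S: FOLLOW(S) ⊇ FOLLOW(A) ⊇ {$,a,b,c,d}; new: +{a,c,d}
  S→a C: FOLLOW(C) ⊇ FOLLOW(S) ⊇ {$,a,b,c,d}; new: +{a,b,c,d}
  FOLLOW(S)={$,a,b,c,d}  FOLLOW(A)={$,a,b,c,d}  FOLLOW(B)={$,a,b,c,d}  FOLLOW(C)={$,a,b,c,d}
[3] (no change)
  FOLLOW(S)={$,a,b,c,d}  FOLLOW(A)={$,a,b,c,d}  FOLLOW(B)={$,a,b,c,d}  FOLLOW(C)={$,a,b,c,d}

FOLLOW(B) = ["$", "a", "b", "c", "d"]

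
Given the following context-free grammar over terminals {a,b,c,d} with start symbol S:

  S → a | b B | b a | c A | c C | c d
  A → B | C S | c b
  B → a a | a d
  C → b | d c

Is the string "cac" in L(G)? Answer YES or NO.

Convert to CNF:
  S -> T2 A | T2 C | T2 T1 | T3 B | T3 T0 | a
  A -> C S | T0 T0 | T0 T1 | T2 T3
  B -> T0 T0 | T0 T1
  C -> T1 T2 | b
  T0 -> a
  T1 -> d
  T2 -> c
  T3 -> b

CYK fill:
  [0..0]={T2}  "c"  orig:{}
  [1..1]={S,T0}  "a"  orig:{S}
  [2..2]={T2}  "c"  orig:{}
  [0..1]=∅  "ca"
  [1..2]=∅  "ac"
  [0..2]=∅  "cac"

S ∉ T[0,2] ⇒ NO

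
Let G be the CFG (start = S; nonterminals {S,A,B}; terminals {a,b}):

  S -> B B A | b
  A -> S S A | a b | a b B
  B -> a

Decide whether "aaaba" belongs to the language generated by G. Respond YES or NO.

CNF form of G:
  S -> B X4 | b
  A -> S X2 | T0 T1 | T0 X3
  B -> a
  T0 -> a
  T1 -> b
  X2 -> S A
  X3 -> T1 B
  X4 -> B A

Fill CYK table bottom-up:
  cell(0,0) a: {B,T0}  orig:{B}
  cell(1,1) a: {B,T0}  orig:{B}
  cell(2,2) a: {B,T0}  orig:{B}
  cell(3,3) b: {S,T1}  orig:{S}
  cell(4,4) a: {B,T0}  orig:{B}
  cell(0,1) aa: ∅
  cell(1,2) aa: ∅
  cell(2,3) ab: {A}
  cell(3,4) ba: {X3}  orig:{}
  cell(0,2) aaa: ∅
  cell(1,3) aab: {X4}  orig:{}
  cell(2,4) aba: {A}
  cell(0,3) aaab: {S}
  cell(1,4) aaba: {X4}  orig:{}
  cell(0,4) aaaba: {S}

S ∈ T[0,4] ⇒ YES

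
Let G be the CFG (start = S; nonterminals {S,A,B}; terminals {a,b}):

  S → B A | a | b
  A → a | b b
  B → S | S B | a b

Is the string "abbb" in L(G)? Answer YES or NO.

Convert to CNF:
  S -> B A | a | b
  A -> T0 T0 | a
  B -> B A | S B | T1 T0 | a | b
  T0 -> b
  T1 -> a

CYK fill:
  T[0,0] 'a' = {A,B,S,T1}  orig:{A,B,S}
  T[1,1] 'b' = {B,S,T0}  orig:{B,S}
  T[2,2] 'b' = {B,S,T0}  orig:{B,S}
  T[3,3] 'b' = {B,S,T0}  orig:{B,S}
  T[0,1] 'ab' = {B}
  T[1,2] 'bb' = {A,B}
  T[2,3] 'bb' = {A,B}
  T[0,2] 'abb' = {B,S}
  T[1,3] 'bbb' = {B,S}
  T[0,3] 'abbb' = {B,S}

S ∈ T[0,3] ⇒ YES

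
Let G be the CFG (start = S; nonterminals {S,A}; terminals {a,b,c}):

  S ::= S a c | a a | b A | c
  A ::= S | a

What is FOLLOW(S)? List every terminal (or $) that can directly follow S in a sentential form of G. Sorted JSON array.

FIRST sets, iterate to fixpoint:
round 1:
  A via A→a: +{a}
  S via S→a a: +{a}
  S via S→b A: +{b}
  S via S→c: +{c}
  FIRST[S]={a,b,c}  FIRST[A]={a}
round 2:
  A via A→S: +{b,c}
  FIRST[S]={a,b,c}  FIRST[A]={a,b,c}
round 3: (no change)
  FIRST[S]={a,b,c}  FIRST[A]={a,b,c}

FOLLOW sets:
seed FOLLOW(S) with $
pass 1:
  S→S a c: FOLLOW(S) ⊇ FIRST(a) = {a}; new: +{a}
  S→b A: FOLLOW(A) ⊇ FOLLOW(S) ⊇ {$,a}; new: +{$,a}
  FOLLOW[S]={$,a}  FOLLOW[A]={$,a}
pass 2: done
  FOLLOW[S]={$,a}  FOLLOW[A]={$,a}

FOLLOW(S) = ["$", "a"]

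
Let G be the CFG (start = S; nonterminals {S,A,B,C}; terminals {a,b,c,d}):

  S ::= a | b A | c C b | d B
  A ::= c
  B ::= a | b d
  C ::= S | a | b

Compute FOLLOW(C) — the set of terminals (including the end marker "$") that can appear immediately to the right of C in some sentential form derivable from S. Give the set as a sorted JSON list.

FIRST sets, iterate to fixpoint:
iter 1:
  A via A→c: +{c}
  B via B→a: +{a}
  B via B→b d: +{b}
  C via C→a: +{a}
  C via C→b: +{b}
  S via S→a: +{a}
  S via S→b A: +{b}
  S via S→c C b: +{c}
  S via S→d B: +{d}
  FIRST(S)={a,b,c,d}  FIRST(A)={c}  FIRST(B)={a,b}  FIRST(C)={a,b}
iter 2:
  C via C→S: +{c,d}
  FIRST(S)={a,b,c,d}  FIRST(A)={c}  FIRST(B)={a,b}  FIRST(C)={a,b,c,d}
iter 3: (stable)
  FIRST(S)={a,b,c,d}  FIRST(A)={c}  FIRST(B)={a,b}  FIRST(C)={a,b,c,d}

FOLLOW iteration:
seed FOLLOW(S) with $
[1]
  S→b A: FOLLOW(A) ⊇ FOLLOW(S) ⊇ {$}; new: +{$}
  S→c C b: FOLLOW(C) ⊇ FIRST(b) = {b}; new: +{b}
  S→d B: FOLLOW(B) ⊇ FOLLOW(S) ⊇ {$}; new: +{$}
  FOLLOW[S]={$}  FOLLOW[A]={$}  FOLLOW[B]={$}  FOLLOW[C]={b}
[2]
  C→S: FOLLOW(S) ⊇ FOLLOW(C) ⊇ {b}; new: +{b}
  S→b A: FOLLOW(A) ⊇ FOLLOW(S) ⊇ {$,b}; new: +{b}
  S→d B: FOLLOW(B) ⊇ FOLLOW(S) ⊇ {$,b}; new: +{b}
  FOLLOW[S]={$,b}  FOLLOW[A]={$,b}  FOLLOW[B]={$,b}  FOLLOW[C]={b}
[3] done
  FOLLOW[S]={$,b}  FOLLOW[A]={$,b}  FOLLOW[B]={$,b}  FOLLOW[C]={b}

FOLLOW(C) = ["b"]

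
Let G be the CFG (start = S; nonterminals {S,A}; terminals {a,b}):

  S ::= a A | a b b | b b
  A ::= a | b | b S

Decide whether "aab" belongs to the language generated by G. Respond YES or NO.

Convert to CNF:
  S -> T0 T0 | T1 A | T1 X2
  A -> T0 S | a | b
  T0 -> b
  T1 -> a
  X2 -> T0 T0

CYK fill:
  cell(0,0) a: {A,T1}  orig:{A}
  cell(1,1) a: {A,T1}  orig:{A}
  cell(2,2) b: {A,T0}  orig:{A}
  cell(0,1) aa: {S}
  cell(1,2) ab: {S}
  cell(0,2) aab: ∅

S ∉ T[0,2] ⇒ NO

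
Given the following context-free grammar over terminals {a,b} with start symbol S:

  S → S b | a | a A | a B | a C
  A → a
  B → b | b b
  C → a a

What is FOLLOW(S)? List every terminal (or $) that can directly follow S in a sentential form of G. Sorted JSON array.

FIRST sets, iterate to fixpoint:
[1]
  A via A→a: +{a}
  B via B→b: +{b}
  C via C→a a: +{a}
  S via S→a: +{a}
  S: {a}  A: {a}  B: {b}  C: {a}
[2] (no change)
  S: {a}  A: {a}  B: {b}  C: {a}

FOLLOW sets:
FOLLOW(S) := {$}
round 1:
  S→S b: FOLLOW(S) ⊇ FIRST(b) = {b}; new: +{b}
  S→a A: FOLLOW(A) ⊇ FOLLOW(S) ⊇ {$,b}; new: +{$,b}
  S→a B: FOLLOW(B) ⊇ FOLLOW(S) ⊇ {$,b}; new: +{$,b}
  S→a C: FOLLOW(C) ⊇ FOLLOW(S) ⊇ {$,b}; new: +{$,b}
  FOLLOW(S)={$,b}  FOLLOW(A)={$,b}  FOLLOW(B)={$,b}  FOLLOW(C)={$,b}
round 2: done
  FOLLOW(S)={$,b}  FOLLOW(A)={$,b}  FOLLOW(B)={$,b}  FOLLOW(C)={$,b}

FOLLOW(S) = ["$", "b"]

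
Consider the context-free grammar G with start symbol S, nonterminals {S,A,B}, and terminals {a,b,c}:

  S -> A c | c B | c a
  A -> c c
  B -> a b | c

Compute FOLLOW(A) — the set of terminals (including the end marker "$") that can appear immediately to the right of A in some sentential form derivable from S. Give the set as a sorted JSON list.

FIRST iteration:
round 1:
  A via A→c c: +{c}
  B via B→a b: +{a}
  B via B→c: +{c}
  S via S→A c: +{c}
  S: {c}  A: {c}  B: {a,c}
round 2: (stable)
  S: {c}  A: {c}  B: {a,c}

FOLLOW iteration:
seed FOLLOW(S) with $
iter 1:
  S→A c: FOLLOW(A) ⊇ FIRST(c) = {c}; new: +{c}
  S→c B: FOLLOW(B) ⊇ FOLLOW(S) ⊇ {$}; new: +{$}
  S: {$}  A: {c}  B: {$}
iter 2: (stable)
  S: {$}  A: {c}  B: {$}

FOLLOW(A) = ["c"]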